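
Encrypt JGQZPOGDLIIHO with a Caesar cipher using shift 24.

J(9): 9+24=33≡7 → H
G(6): 6+24=30≡4 → E
Q(16): 16+24=40≡14 → O
Z(25): 25+24=49≡23 → X
P(15): 15+24=39≡13 → N
O(14): 14+24=38≡12 → M
G(6): 6+24=30≡4 → E
D(3): 3+24=27≡1 → B
L(11): 11+24=35≡9 → J
I(8): 8+24=32≡6 → G
I(8): 8+24=32≡6 → G
H(7): 7+24=31≡5 → F
O(14): 14+24=38≡12 → M

HEOXNMEBJGGFM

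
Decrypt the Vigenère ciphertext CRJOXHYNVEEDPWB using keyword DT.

ZYGVUOVUSLBKMDY

Repeat the key across the ciphertext: DTDTDTDTDTDTDTD
C(2)−D(3): -1≡25 → Z
R(17)−T(19): -2≡24 → Y
J(9)−D(3): 6 → G
O(14)−T(19): -5≡21 → V
X(23)−D(3): 20 → U
H(7)−T(19): -12≡14 → O
Y(24)−D(3): 21 → V
N(13)−T(19): -6≡20 → U
V(21)−D(3): 18 → S
E(4)−T(19): -15≡11 → L
E(4)−D(3): 1 → B
D(3)−T(19): -16≡10 → K
P(15)−D(3): 12 → M
W(22)−T(19): 3 → D
B(1)−D(3): -2≡24 → Y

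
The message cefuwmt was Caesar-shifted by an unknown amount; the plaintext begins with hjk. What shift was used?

From the crib: c(2)−h(7)=-5≡21, so the shift is 21.

21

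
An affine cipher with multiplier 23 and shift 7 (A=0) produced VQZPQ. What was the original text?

The inverse of 23 mod 26 is 17, since 23·17=391≡1. Apply D(y)=17·(y−7) mod 26:
V(21): 17·(21−7)=238≡4 → E
Q(16): 17·(16−7)=153≡23 → X
Z(25): 17·(25−7)=306≡20 → U
P(15): 17·(15−7)=136≡6 → G
Q(16): 17·(16−7)=153≡23 → X

EXUGX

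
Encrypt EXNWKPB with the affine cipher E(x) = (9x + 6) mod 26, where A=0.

QFTWSLP

E(4): 9·4+6=42≡16 → Q
X(23): 9·23+6=213≡5 → F
N(13): 9·13+6=123≡19 → T
W(22): 9·22+6=204≡22 → W
K(10): 9·10+6=96≡18 → S
P(15): 9·15+6=141≡11 → L
B(1): 9·1+6=15 → P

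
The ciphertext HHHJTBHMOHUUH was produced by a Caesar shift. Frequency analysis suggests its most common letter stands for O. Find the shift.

19

The most frequent ciphertext letter is H (appears 6 times).
H is position 7; O is position 14.
Shift = -7≡19.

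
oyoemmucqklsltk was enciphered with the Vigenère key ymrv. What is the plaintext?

Repeat the key across the ciphertext: ymrvymrvymrvymr
o(14)−y(24): -10≡16 → q
y(24)−m(12): 12 → m
o(14)−r(17): -3≡23 → x
e(4)−v(21): -17≡9 → j
m(12)−y(24): -12≡14 → o
m(12)−m(12): 0 → a
u(20)−r(17): 3 → d
c(2)−v(21): -19≡7 → h
q(16)−y(24): -8≡18 → s
k(10)−m(12): -2≡24 → y
l(11)−r(17): -6≡20 → u
s(18)−v(21): -3≡23 → x
l(11)−y(24): -13≡13 → n
t(19)−m(12): 7 → h
k(10)−r(17): -7≡19 → t

qmxjoadhsyuxnht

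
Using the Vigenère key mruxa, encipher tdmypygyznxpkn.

fugvpkxswnjgek

Repeat the key across the message: mruxamruxamrux
t(19)+m(12): 31≡5 → f
d(3)+r(17): 20 → u
m(12)+u(20): 32≡6 → g
y(24)+x(23): 47≡21 → v
p(15)+a(0): 15 → p
y(24)+m(12): 36≡10 → k
g(6)+r(17): 23 → x
y(24)+u(20): 44≡18 → s
z(25)+x(23): 48≡22 → w
n(13)+a(0): 13 → n
x(23)+m(12): 35≡9 → j
p(15)+r(17): 32≡6 → g
k(10)+u(20): 30≡4 → e
n(13)+x(23): 36≡10 → k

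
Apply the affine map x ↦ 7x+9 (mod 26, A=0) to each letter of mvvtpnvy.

m(12): 7·12+9=93≡15 → p
v(21): 7·21+9=156≡0 → a
v(21): 7·21+9=156≡0 → a
t(19): 7·19+9=142≡12 → m
p(15): 7·15+9=114≡10 → k
n(13): 7·13+9=100≡22 → w
v(21): 7·21+9=156≡0 → a
y(24): 7·24+9=177≡21 → v

paamkwav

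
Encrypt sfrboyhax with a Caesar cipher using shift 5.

s(18): 18+5=23 → x
f(5): 5+5=10 → k
r(17): 17+5=22 → w
b(1): 1+5=6 → g
o(14): 14+5=19 → t
y(24): 24+5=29≡3 → d
h(7): 7+5=12 → m
a(0): 0+5=5 → f
x(23): 23+5=28≡2 → c

xkwgtdmfc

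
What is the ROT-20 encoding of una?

u(20): 20+20=40≡14 → o
n(13): 13+20=33≡7 → h
a(0): 0+20=20 → u

ohu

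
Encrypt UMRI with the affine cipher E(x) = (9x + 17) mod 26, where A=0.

PVOL

U(20): 9·20+17=197≡15 → P
M(12): 9·12+17=125≡21 → V
R(17): 9·17+17=170≡14 → O
I(8): 9·8+17=89≡11 → L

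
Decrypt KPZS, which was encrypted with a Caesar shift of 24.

MRBU

K(10): 10−24=-14≡12 → M
P(15): 15−24=-9≡17 → R
Z(25): 25−24=1 → B
S(18): 18−24=-6≡20 → U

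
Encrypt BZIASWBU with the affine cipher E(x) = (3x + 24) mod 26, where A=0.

B(1): 3·1+24=27≡1 → B
Z(25): 3·25+24=99≡21 → V
I(8): 3·8+24=48≡22 → W
A(0): 3·0+24=24 → Y
S(18): 3·18+24=78≡0 → A
W(22): 3·22+24=90≡12 → M
B(1): 3·1+24=27≡1 → B
U(20): 3·20+24=84≡6 → G

BVWYAMBG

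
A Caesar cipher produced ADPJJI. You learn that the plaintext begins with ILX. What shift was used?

From the crib: A(0)−I(8)=-8≡18, so the shift is 18.

18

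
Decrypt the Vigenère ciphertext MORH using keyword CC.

KMPF

Repeat the key across the ciphertext: CCCC
M(12)−C(2): 10 → K
O(14)−C(2): 12 → M
R(17)−C(2): 15 → P
H(7)−C(2): 5 → F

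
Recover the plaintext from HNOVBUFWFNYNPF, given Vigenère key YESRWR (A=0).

Repeat the key across the ciphertext: YESRWRYESRWRYE
H(7)−Y(24): -17≡9 → J
N(13)−E(4): 9 → J
O(14)−S(18): -4≡22 → W
V(21)−R(17): 4 → E
B(1)−W(22): -21≡5 → F
U(20)−R(17): 3 → D
F(5)−Y(24): -19≡7 → H
W(22)−E(4): 18 → S
F(5)−S(18): -13≡13 → N
N(13)−R(17): -4≡22 → W
Y(24)−W(22): 2 → C
N(13)−R(17): -4≡22 → W
P(15)−Y(24): -9≡17 → R
F(5)−E(4): 1 → B

JJWEFDHSNWCWRB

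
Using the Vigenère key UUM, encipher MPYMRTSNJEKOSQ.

Repeat the key across the message: UUMUUMUUMUUMUU
M(12)+U(20): 32≡6 → G
P(15)+U(20): 35≡9 → J
Y(24)+M(12): 36≡10 → K
M(12)+U(20): 32≡6 → G
R(17)+U(20): 37≡11 → L
T(19)+M(12): 31≡5 → F
S(18)+U(20): 38≡12 → M
N(13)+U(20): 33≡7 → H
J(9)+M(12): 21 → V
E(4)+U(20): 24 → Y
K(10)+U(20): 30≡4 → E
O(14)+M(12): 26≡0 → A
S(18)+U(20): 38≡12 → M
Q(16)+U(20): 36≡10 → K

GJKGLFMHVYEAMK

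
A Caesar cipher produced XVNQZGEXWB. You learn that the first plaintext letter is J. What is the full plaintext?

JHZCLSQJIN

From the crib: X(23)−J(9)=14, so the shift is 14.
Subtract 14 from each ciphertext letter:
X(23): 23−14=9 → J
V(21): 21−14=7 → H
N(13): 13−14=-1≡25 → Z
Q(16): 16−14=2 → C
Z(25): 25−14=11 → L
G(6): 6−14=-8≡18 → S
E(4): 4−14=-10≡16 → Q
X(23): 23−14=9 → J
W(22): 22−14=8 → I
B(1): 1−14=-13≡13 → N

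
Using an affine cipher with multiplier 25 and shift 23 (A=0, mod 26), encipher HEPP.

QTII

H(7): 25·7+23=198≡16 → Q
E(4): 25·4+23=123≡19 → T
P(15): 25·15+23=398≡8 → I
P(15): 25·15+23=398≡8 → I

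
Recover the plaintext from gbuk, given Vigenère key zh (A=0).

Repeat the key across the ciphertext: zhzh
g(6)−z(25): -19≡7 → h
b(1)−h(7): -6≡20 → u
u(20)−z(25): -5≡21 → v
k(10)−h(7): 3 → d

huvd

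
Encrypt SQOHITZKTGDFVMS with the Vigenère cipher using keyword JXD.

BNRQFWIHWPAIEJV

Repeat the key across the message: JXDJXDJXDJXDJXD
S(18)+J(9): 27≡1 → B
Q(16)+X(23): 39≡13 → N
O(14)+D(3): 17 → R
H(7)+J(9): 16 → Q
I(8)+X(23): 31≡5 → F
T(19)+D(3): 22 → W
Z(25)+J(9): 34≡8 → I
K(10)+X(23): 33≡7 → H
T(19)+D(3): 22 → W
G(6)+J(9): 15 → P
D(3)+X(23): 26≡0 → A
F(5)+D(3): 8 → I
V(21)+J(9): 30≡4 → E
M(12)+X(23): 35≡9 → J
S(18)+D(3): 21 → V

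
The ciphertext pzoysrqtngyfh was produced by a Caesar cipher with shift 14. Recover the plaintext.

p(15): 15−14=1 → b
z(25): 25−14=11 → l
o(14): 14−14=0 → a
y(24): 24−14=10 → k
s(18): 18−14=4 → e
r(17): 17−14=3 → d
q(16): 16−14=2 → c
t(19): 19−14=5 → f
n(13): 13−14=-1≡25 → z
g(6): 6−14=-8≡18 → s
y(24): 24−14=10 → k
f(5): 5−14=-9≡17 → r
h(7): 7−14=-7≡19 → t

blakedcfzskrt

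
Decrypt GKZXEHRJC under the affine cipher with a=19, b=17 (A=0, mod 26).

The inverse of 19 mod 26 is 11, since 19·11=209≡1. Apply D(y)=11·(y−17) mod 26:
G(6): 11·(6−17)=-121≡9 → J
K(10): 11·(10−17)=-77≡1 → B
Z(25): 11·(25−17)=88≡10 → K
X(23): 11·(23−17)=66≡14 → O
E(4): 11·(4−17)=-143≡13 → N
H(7): 11·(7−17)=-110≡20 → U
R(17): 11·(17−17)=0 → A
J(9): 11·(9−17)=-88≡16 → Q
C(2): 11·(2−17)=-165≡17 → R

JBKONUAQR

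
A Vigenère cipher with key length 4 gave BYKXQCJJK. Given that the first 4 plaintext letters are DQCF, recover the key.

Subtract each crib letter from the matching ciphertext letter (mod 26):
B(1)−D(3)=-2≡24 → Y
Y(24)−Q(16)=8 → I
K(10)−C(2)=8 → I
X(23)−F(5)=18 → S

YIIS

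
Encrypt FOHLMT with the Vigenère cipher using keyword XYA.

Repeat the key across the message: XYAXYA
F(5)+X(23): 28≡2 → C
O(14)+Y(24): 38≡12 → M
H(7)+A(0): 7 → H
L(11)+X(23): 34≡8 → I
M(12)+Y(24): 36≡10 → K
T(19)+A(0): 19 → T

CMHIKT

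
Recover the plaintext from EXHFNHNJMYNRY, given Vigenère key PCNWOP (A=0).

Repeat the key across the ciphertext: PCNWOPPCNWOPP
E(4)−P(15): -11≡15 → P
X(23)−C(2): 21 → V
H(7)−N(13): -6≡20 → U
F(5)−W(22): -17≡9 → J
N(13)−O(14): -1≡25 → Z
H(7)−P(15): -8≡18 → S
N(13)−P(15): -2≡24 → Y
J(9)−C(2): 7 → H
M(12)−N(13): -1≡25 → Z
Y(24)−W(22): 2 → C
N(13)−O(14): -1≡25 → Z
R(17)−P(15): 2 → C
Y(24)−P(15): 9 → J

PVUJZSYHZCZCJ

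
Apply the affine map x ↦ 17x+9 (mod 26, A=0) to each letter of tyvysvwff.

t(19): 17·19+9=332≡20 → u
y(24): 17·24+9=417≡1 → b
v(21): 17·21+9=366≡2 → c
y(24): 17·24+9=417≡1 → b
s(18): 17·18+9=315≡3 → d
v(21): 17·21+9=366≡2 → c
w(22): 17·22+9=383≡19 → t
f(5): 17·5+9=94≡16 → q
f(5): 17·5+9=94≡16 → q

ubcbdctqq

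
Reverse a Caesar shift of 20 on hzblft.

h(7): 7−20=-13≡13 → n
z(25): 25−20=5 → f
b(1): 1−20=-19≡7 → h
l(11): 11−20=-9≡17 → r
f(5): 5−20=-15≡11 → l
t(19): 19−20=-1≡25 → z

nfhrlz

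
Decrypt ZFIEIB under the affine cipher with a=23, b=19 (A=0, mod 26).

The inverse of 23 mod 26 is 17, since 23·17=391≡1. Apply D(y)=17·(y−19) mod 26:
Z(25): 17·(25−19)=102≡24 → Y
F(5): 17·(5−19)=-238≡22 → W
I(8): 17·(8−19)=-187≡21 → V
E(4): 17·(4−19)=-255≡5 → F
I(8): 17·(8−19)=-187≡21 → V
B(1): 17·(1−19)=-306≡6 → G

YWVFVG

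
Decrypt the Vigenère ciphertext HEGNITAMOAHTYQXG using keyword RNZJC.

Repeat the key across the ciphertext: RNZJCRNZJCRNZJCR
H(7)−R(17): -10≡16 → Q
E(4)−N(13): -9≡17 → R
G(6)−Z(25): -19≡7 → H
N(13)−J(9): 4 → E
I(8)−C(2): 6 → G
T(19)−R(17): 2 → C
A(0)−N(13): -13≡13 → N
M(12)−Z(25): -13≡13 → N
O(14)−J(9): 5 → F
A(0)−C(2): -2≡24 → Y
H(7)−R(17): -10≡16 → Q
T(19)−N(13): 6 → G
Y(24)−Z(25): -1≡25 → Z
Q(16)−J(9): 7 → H
X(23)−C(2): 21 → V
G(6)−R(17): -11≡15 → P

QRHEGCNNFYQGZHVP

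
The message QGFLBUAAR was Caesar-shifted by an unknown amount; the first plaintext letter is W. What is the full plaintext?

From the crib: Q(16)−W(22)=-6≡20, so the shift is 20.
Subtract 20 from each ciphertext letter:
Q(16): 16−20=-4≡22 → W
G(6): 6−20=-14≡12 → M
F(5): 5−20=-15≡11 → L
L(11): 11−20=-9≡17 → R
B(1): 1−20=-19≡7 → H
U(20): 20−20=0 → A
A(0): 0−20=-20≡6 → G
A(0): 0−20=-20≡6 → G
R(17): 17−20=-3≡23 → X

WMLRHAGGX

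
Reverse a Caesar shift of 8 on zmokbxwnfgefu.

regctpofxywxm

z(25): 25−8=17 → r
m(12): 12−8=4 → e
o(14): 14−8=6 → g
k(10): 10−8=2 → c
b(1): 1−8=-7≡19 → t
x(23): 23−8=15 → p
w(22): 22−8=14 → o
n(13): 13−8=5 → f
f(5): 5−8=-3≡23 → x
g(6): 6−8=-2≡24 → y
e(4): 4−8=-4≡22 → w
f(5): 5−8=-3≡23 → x
u(20): 20−8=12 → m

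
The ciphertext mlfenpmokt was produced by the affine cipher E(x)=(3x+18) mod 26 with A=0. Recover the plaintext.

The inverse of 3 mod 26 is 9, since 3·9=27≡1. Apply D(y)=9·(y−18) mod 26:
m(12): 9·(12−18)=-54≡24 → y
l(11): 9·(11−18)=-63≡15 → p
f(5): 9·(5−18)=-117≡13 → n
e(4): 9·(4−18)=-126≡4 → e
n(13): 9·(13−18)=-45≡7 → h
p(15): 9·(15−18)=-27≡25 → z
m(12): 9·(12−18)=-54≡24 → y
o(14): 9·(14−18)=-36≡16 → q
k(10): 9·(10−18)=-72≡6 → g
t(19): 9·(19−18)=9 → j

ypnehzyqgj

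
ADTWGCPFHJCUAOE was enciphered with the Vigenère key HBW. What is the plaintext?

Repeat the key across the ciphertext: HBWHBWHBWHBWHBW
A(0)−H(7): -7≡19 → T
D(3)−B(1): 2 → C
T(19)−W(22): -3≡23 → X
W(22)−H(7): 15 → P
G(6)−B(1): 5 → F
C(2)−W(22): -20≡6 → G
P(15)−H(7): 8 → I
F(5)−B(1): 4 → E
H(7)−W(22): -15≡11 → L
J(9)−H(7): 2 → C
C(2)−B(1): 1 → B
U(20)−W(22): -2≡24 → Y
A(0)−H(7): -7≡19 → T
O(14)−B(1): 13 → N
E(4)−W(22): -18≡8 → I

TCXPFGIELCBYTNI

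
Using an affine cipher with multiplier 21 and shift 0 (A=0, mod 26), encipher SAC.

OAQ

S(18): 21·18+0=378≡14 → O
A(0): 21·0+0=0 → A
C(2): 21·2+0=42≡16 → Q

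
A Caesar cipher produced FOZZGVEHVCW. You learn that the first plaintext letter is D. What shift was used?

From the crib: F(5)−D(3)=2, so the shift is 2.

2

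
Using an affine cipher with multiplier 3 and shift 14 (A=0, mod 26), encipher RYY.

NII

R(17): 3·17+14=65≡13 → N
Y(24): 3·24+14=86≡8 → I
Y(24): 3·24+14=86≡8 → I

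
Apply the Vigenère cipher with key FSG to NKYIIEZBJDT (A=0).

Repeat the key across the message: FSGFSGFSGFS
N(13)+F(5): 18 → S
K(10)+S(18): 28≡2 → C
Y(24)+G(6): 30≡4 → E
I(8)+F(5): 13 → N
I(8)+S(18): 26≡0 → A
E(4)+G(6): 10 → K
Z(25)+F(5): 30≡4 → E
B(1)+S(18): 19 → T
J(9)+G(6): 15 → P
D(3)+F(5): 8 → I
T(19)+S(18): 37≡11 → L

SCENAKETPIL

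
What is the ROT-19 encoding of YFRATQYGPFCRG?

Y(24): 24+19=43≡17 → R
F(5): 5+19=24 → Y
R(17): 17+19=36≡10 → K
A(0): 0+19=19 → T
T(19): 19+19=38≡12 → M
Q(16): 16+19=35≡9 → J
Y(24): 24+19=43≡17 → R
G(6): 6+19=25 → Z
P(15): 15+19=34≡8 → I
F(5): 5+19=24 → Y
C(2): 2+19=21 → V
R(17): 17+19=36≡10 → K
G(6): 6+19=25 → Z

RYKTMJRZIYVKZ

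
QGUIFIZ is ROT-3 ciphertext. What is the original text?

Q(16): 16−3=13 → N
G(6): 6−3=3 → D
U(20): 20−3=17 → R
I(8): 8−3=5 → F
F(5): 5−3=2 → C
I(8): 8−3=5 → F
Z(25): 25−3=22 → W

NDRFCFW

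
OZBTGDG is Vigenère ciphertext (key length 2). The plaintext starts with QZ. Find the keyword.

Subtract each crib letter from the matching ciphertext letter (mod 26):
O(14)−Q(16)=-2≡24 → Y
Z(25)−Z(25)=0 → A

YA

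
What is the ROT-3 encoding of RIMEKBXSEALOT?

ULPHNEAVHDORW

R(17): 17+3=20 → U
I(8): 8+3=11 → L
M(12): 12+3=15 → P
E(4): 4+3=7 → H
K(10): 10+3=13 → N
B(1): 1+3=4 → E
X(23): 23+3=26≡0 → A
S(18): 18+3=21 → V
E(4): 4+3=7 → H
A(0): 0+3=3 → D
L(11): 11+3=14 → O
O(14): 14+3=17 → R
T(19): 19+3=22 → W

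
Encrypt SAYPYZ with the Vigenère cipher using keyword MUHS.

EUFHKT

Repeat the key across the message: MUHSMU
S(18)+M(12): 30≡4 → E
A(0)+U(20): 20 → U
Y(24)+H(7): 31≡5 → F
P(15)+S(18): 33≡7 → H
Y(24)+M(12): 36≡10 → K
Z(25)+U(20): 45≡19 → T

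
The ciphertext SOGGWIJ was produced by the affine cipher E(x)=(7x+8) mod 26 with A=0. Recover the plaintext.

UMWWCAP

The inverse of 7 mod 26 is 15, since 7·15=105≡1. Apply D(y)=15·(y−8) mod 26:
S(18): 15·(18−8)=150≡20 → U
O(14): 15·(14−8)=90≡12 → M
G(6): 15·(6−8)=-30≡22 → W
G(6): 15·(6−8)=-30≡22 → W
W(22): 15·(22−8)=210≡2 → C
I(8): 15·(8−8)=0 → A
J(9): 15·(9−8)=15 → P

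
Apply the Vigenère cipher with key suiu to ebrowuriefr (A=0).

Repeat the key across the message: suiusuiusui
e(4)+s(18): 22 → w
b(1)+u(20): 21 → v
r(17)+i(8): 25 → z
o(14)+u(20): 34≡8 → i
w(22)+s(18): 40≡14 → o
u(20)+u(20): 40≡14 → o
r(17)+i(8): 25 → z
i(8)+u(20): 28≡2 → c
e(4)+s(18): 22 → w
f(5)+u(20): 25 → z
r(17)+i(8): 25 → z

wvzioozcwzz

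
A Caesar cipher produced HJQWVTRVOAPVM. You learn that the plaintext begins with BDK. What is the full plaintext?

BDKQPNLPIUJPG

From the crib: H(7)−B(1)=6, so the shift is 6.
Subtract 6 from each ciphertext letter:
H(7): 7−6=1 → B
J(9): 9−6=3 → D
Q(16): 16−6=10 → K
W(22): 22−6=16 → Q
V(21): 21−6=15 → P
T(19): 19−6=13 → N
R(17): 17−6=11 → L
V(21): 21−6=15 → P
O(14): 14−6=8 → I
A(0): 0−6=-6≡20 → U
P(15): 15−6=9 → J
V(21): 21−6=15 → P
M(12): 12−6=6 → G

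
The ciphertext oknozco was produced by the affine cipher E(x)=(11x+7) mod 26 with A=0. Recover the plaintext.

The inverse of 11 mod 26 is 19, since 11·19=209≡1. Apply D(y)=19·(y−7) mod 26:
o(14): 19·(14−7)=133≡3 → d
k(10): 19·(10−7)=57≡5 → f
n(13): 19·(13−7)=114≡10 → k
o(14): 19·(14−7)=133≡3 → d
z(25): 19·(25−7)=342≡4 → e
c(2): 19·(2−7)=-95≡9 → j
o(14): 19·(14−7)=133≡3 → d

dfkdejd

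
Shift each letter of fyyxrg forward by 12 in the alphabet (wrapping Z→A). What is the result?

rkkjds

f(5): 5+12=17 → r
y(24): 24+12=36≡10 → k
y(24): 24+12=36≡10 → k
x(23): 23+12=35≡9 → j
r(17): 17+12=29≡3 → d
g(6): 6+12=18 → s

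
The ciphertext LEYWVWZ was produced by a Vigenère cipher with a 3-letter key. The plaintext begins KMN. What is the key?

Subtract each crib letter from the matching ciphertext letter (mod 26):
L(11)−K(10)=1 → B
E(4)−M(12)=-8≡18 → S
Y(24)−N(13)=11 → L

BSL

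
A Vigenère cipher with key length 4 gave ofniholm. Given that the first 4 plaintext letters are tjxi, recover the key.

Subtract each crib letter from the matching ciphertext letter (mod 26):
o(14)−t(19)=-5≡21 → v
f(5)−j(9)=-4≡22 → w
n(13)−x(23)=-10≡16 → q
i(8)−i(8)=0 → a

vwqa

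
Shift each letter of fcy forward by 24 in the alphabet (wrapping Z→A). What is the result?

f(5): 5+24=29≡3 → d
c(2): 2+24=26≡0 → a
y(24): 24+24=48≡22 → w

daw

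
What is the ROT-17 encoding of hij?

h(7): 7+17=24 → y
i(8): 8+17=25 → z
j(9): 9+17=26≡0 → a

yza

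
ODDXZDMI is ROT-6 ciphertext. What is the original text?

IXXRTXGC

O(14): 14−6=8 → I
D(3): 3−6=-3≡23 → X
D(3): 3−6=-3≡23 → X
X(23): 23−6=17 → R
Z(25): 25−6=19 → T
D(3): 3−6=-3≡23 → X
M(12): 12−6=6 → G
I(8): 8−6=2 → C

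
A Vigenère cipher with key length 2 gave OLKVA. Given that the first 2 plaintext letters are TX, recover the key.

Subtract each crib letter from the matching ciphertext letter (mod 26):
O(14)−T(19)=-5≡21 → V
L(11)−X(23)=-12≡14 → O

VO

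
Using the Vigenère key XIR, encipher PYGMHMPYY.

Repeat the key across the message: XIRXIRXIR
P(15)+X(23): 38≡12 → M
Y(24)+I(8): 32≡6 → G
G(6)+R(17): 23 → X
M(12)+X(23): 35≡9 → J
H(7)+I(8): 15 → P
M(12)+R(17): 29≡3 → D
P(15)+X(23): 38≡12 → M
Y(24)+I(8): 32≡6 → G
Y(24)+R(17): 41≡15 → P

MGXJPDMGP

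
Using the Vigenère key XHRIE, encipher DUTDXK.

ABKLBH

Repeat the key across the message: XHRIEX
D(3)+X(23): 26≡0 → A
U(20)+H(7): 27≡1 → B
T(19)+R(17): 36≡10 → K
D(3)+I(8): 11 → L
X(23)+E(4): 27≡1 → B
K(10)+X(23): 33≡7 → H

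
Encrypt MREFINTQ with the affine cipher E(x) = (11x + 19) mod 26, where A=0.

VYLWDGUN

M(12): 11·12+19=151≡21 → V
R(17): 11·17+19=206≡24 → Y
E(4): 11·4+19=63≡11 → L
F(5): 11·5+19=74≡22 → W
I(8): 11·8+19=107≡3 → D
N(13): 11·13+19=162≡6 → G
T(19): 11·19+19=228≡20 → U
Q(16): 11·16+19=195≡13 → N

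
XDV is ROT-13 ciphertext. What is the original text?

KQI

X(23): 23−13=10 → K
D(3): 3−13=-10≡16 → Q
V(21): 21−13=8 → I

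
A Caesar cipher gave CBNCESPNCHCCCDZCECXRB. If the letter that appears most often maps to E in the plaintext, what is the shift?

24

The most frequent ciphertext letter is C (appears 8 times).
C is position 2; E is position 4.
Shift = -2≡24.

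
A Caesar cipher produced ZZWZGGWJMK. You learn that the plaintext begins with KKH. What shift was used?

From the crib: Z(25)−K(10)=15, so the shift is 15.

15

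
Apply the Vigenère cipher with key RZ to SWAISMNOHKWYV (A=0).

JVRHJLENYJNXM

Repeat the key across the message: RZRZRZRZRZRZR
S(18)+R(17): 35≡9 → J
W(22)+Z(25): 47≡21 → V
A(0)+R(17): 17 → R
I(8)+Z(25): 33≡7 → H
S(18)+R(17): 35≡9 → J
M(12)+Z(25): 37≡11 → L
N(13)+R(17): 30≡4 → E
O(14)+Z(25): 39≡13 → N
H(7)+R(17): 24 → Y
K(10)+Z(25): 35≡9 → J
W(22)+R(17): 39≡13 → N
Y(24)+Z(25): 49≡23 → X
V(21)+R(17): 38≡12 → M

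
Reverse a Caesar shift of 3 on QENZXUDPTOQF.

Q(16): 16−3=13 → N
E(4): 4−3=1 → B
N(13): 13−3=10 → K
Z(25): 25−3=22 → W
X(23): 23−3=20 → U
U(20): 20−3=17 → R
D(3): 3−3=0 → A
P(15): 15−3=12 → M
T(19): 19−3=16 → Q
O(14): 14−3=11 → L
Q(16): 16−3=13 → N
F(5): 5−3=2 → C

NBKWURAMQLNC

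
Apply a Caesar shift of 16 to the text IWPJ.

I(8): 8+16=24 → Y
W(22): 22+16=38≡12 → M
P(15): 15+16=31≡5 → F
J(9): 9+16=25 → Z

YMFZ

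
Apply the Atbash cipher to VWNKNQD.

V(21) → E(4)
W(22) → D(3)
N(13) → M(12)
K(10) → P(15)
N(13) → M(12)
Q(16) → J(9)
D(3) → W(22)

EDMPMJW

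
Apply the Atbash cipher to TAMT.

GZNG

T(19) → G(6)
A(0) → Z(25)
M(12) → N(13)
T(19) → G(6)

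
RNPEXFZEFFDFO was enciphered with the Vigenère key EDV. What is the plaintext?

Repeat the key across the ciphertext: EDVEDVEDVEDVE
R(17)−E(4): 13 → N
N(13)−D(3): 10 → K
P(15)−V(21): -6≡20 → U
E(4)−E(4): 0 → A
X(23)−D(3): 20 → U
F(5)−V(21): -16≡10 → K
Z(25)−E(4): 21 → V
E(4)−D(3): 1 → B
F(5)−V(21): -16≡10 → K
F(5)−E(4): 1 → B
D(3)−D(3): 0 → A
F(5)−V(21): -16≡10 → K
O(14)−E(4): 10 → K

NKUAUKVBKBAKK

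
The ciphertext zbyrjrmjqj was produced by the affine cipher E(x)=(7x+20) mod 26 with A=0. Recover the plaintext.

xbihrhkrsr

The inverse of 7 mod 26 is 15, since 7·15=105≡1. Apply D(y)=15·(y−20) mod 26:
z(25): 15·(25−20)=75≡23 → x
b(1): 15·(1−20)=-285≡1 → b
y(24): 15·(24−20)=60≡8 → i
r(17): 15·(17−20)=-45≡7 → h
j(9): 15·(9−20)=-165≡17 → r
r(17): 15·(17−20)=-45≡7 → h
m(12): 15·(12−20)=-120≡10 → k
j(9): 15·(9−20)=-165≡17 → r
q(16): 15·(16−20)=-60≡18 → s
j(9): 15·(9−20)=-165≡17 → r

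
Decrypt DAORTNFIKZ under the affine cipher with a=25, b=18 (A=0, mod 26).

The inverse of 25 mod 26 is 25, since 25·25=625≡1. Apply D(y)=25·(y−18) mod 26:
D(3): 25·(3−18)=-375≡15 → P
A(0): 25·(0−18)=-450≡18 → S
O(14): 25·(14−18)=-100≡4 → E
R(17): 25·(17−18)=-25≡1 → B
T(19): 25·(19−18)=25 → Z
N(13): 25·(13−18)=-125≡5 → F
F(5): 25·(5−18)=-325≡13 → N
I(8): 25·(8−18)=-250≡10 → K
K(10): 25·(10−18)=-200≡8 → I
Z(25): 25·(25−18)=175≡19 → T

PSEBZFNKIT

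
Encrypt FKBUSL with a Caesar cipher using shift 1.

F(5): 5+1=6 → G
K(10): 10+1=11 → L
B(1): 1+1=2 → C
U(20): 20+1=21 → V
S(18): 18+1=19 → T
L(11): 11+1=12 → M

GLCVTM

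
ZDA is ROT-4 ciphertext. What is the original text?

Z(25): 25−4=21 → V
D(3): 3−4=-1≡25 → Z
A(0): 0−4=-4≡22 → W

VZW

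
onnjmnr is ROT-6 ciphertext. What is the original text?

o(14): 14−6=8 → i
n(13): 13−6=7 → h
n(13): 13−6=7 → h
j(9): 9−6=3 → d
m(12): 12−6=6 → g
n(13): 13−6=7 → h
r(17): 17−6=11 → l

ihhdghl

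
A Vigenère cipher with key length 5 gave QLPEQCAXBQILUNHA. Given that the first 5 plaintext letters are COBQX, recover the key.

OXOOT

Subtract each crib letter from the matching ciphertext letter (mod 26):
Q(16)−C(2)=14 → O
L(11)−O(14)=-3≡23 → X
P(15)−B(1)=14 → O
E(4)−Q(16)=-12≡14 → O
Q(16)−X(23)=-7≡19 → T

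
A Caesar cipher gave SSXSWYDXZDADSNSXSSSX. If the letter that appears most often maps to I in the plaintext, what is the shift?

10

The most frequent ciphertext letter is S (appears 8 times).
S is position 18; I is position 8.
Shift = 10.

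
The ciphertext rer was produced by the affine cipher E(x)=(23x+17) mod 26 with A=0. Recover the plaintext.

The inverse of 23 mod 26 is 17, since 23·17=391≡1. Apply D(y)=17·(y−17) mod 26:
r(17): 17·(17−17)=0 → a
e(4): 17·(4−17)=-221≡13 → n
r(17): 17·(17−17)=0 → a

ana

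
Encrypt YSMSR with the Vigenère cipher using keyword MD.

Repeat the key across the message: MDMDM
Y(24)+M(12): 36≡10 → K
S(18)+D(3): 21 → V
M(12)+M(12): 24 → Y
S(18)+D(3): 21 → V
R(17)+M(12): 29≡3 → D

KVYVD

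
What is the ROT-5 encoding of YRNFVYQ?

Y(24): 24+5=29≡3 → D
R(17): 17+5=22 → W
N(13): 13+5=18 → S
F(5): 5+5=10 → K
V(21): 21+5=26≡0 → A
Y(24): 24+5=29≡3 → D
Q(16): 16+5=21 → V

DWSKADV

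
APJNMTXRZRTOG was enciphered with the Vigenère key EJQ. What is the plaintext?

WGTJDDTIJNKYC

Repeat the key across the ciphertext: EJQEJQEJQEJQE
A(0)−E(4): -4≡22 → W
P(15)−J(9): 6 → G
J(9)−Q(16): -7≡19 → T
N(13)−E(4): 9 → J
M(12)−J(9): 3 → D
T(19)−Q(16): 3 → D
X(23)−E(4): 19 → T
R(17)−J(9): 8 → I
Z(25)−Q(16): 9 → J
R(17)−E(4): 13 → N
T(19)−J(9): 10 → K
O(14)−Q(16): -2≡24 → Y
G(6)−E(4): 2 → C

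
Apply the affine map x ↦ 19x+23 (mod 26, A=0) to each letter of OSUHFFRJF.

O(14): 19·14+23=289≡3 → D
S(18): 19·18+23=365≡1 → B
U(20): 19·20+23=403≡13 → N
H(7): 19·7+23=156≡0 → A
F(5): 19·5+23=118≡14 → O
F(5): 19·5+23=118≡14 → O
R(17): 19·17+23=346≡8 → I
J(9): 19·9+23=194≡12 → M
F(5): 19·5+23=118≡14 → O

DBNAOOIMO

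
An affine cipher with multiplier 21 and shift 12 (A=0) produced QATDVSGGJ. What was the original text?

USJHTEWWL

The inverse of 21 mod 26 is 5, since 21·5=105≡1. Apply D(y)=5·(y−12) mod 26:
Q(16): 5·(16−12)=20 → U
A(0): 5·(0−12)=-60≡18 → S
T(19): 5·(19−12)=35≡9 → J
D(3): 5·(3−12)=-45≡7 → H
V(21): 5·(21−12)=45≡19 → T
S(18): 5·(18−12)=30≡4 → E
G(6): 5·(6−12)=-30≡22 → W
G(6): 5·(6−12)=-30≡22 → W
J(9): 5·(9−12)=-15≡11 → L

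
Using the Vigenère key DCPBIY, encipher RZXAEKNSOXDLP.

Repeat the key across the message: DCPBIYDCPBIYD
R(17)+D(3): 20 → U
Z(25)+C(2): 27≡1 → B
X(23)+P(15): 38≡12 → M
A(0)+B(1): 1 → B
E(4)+I(8): 12 → M
K(10)+Y(24): 34≡8 → I
N(13)+D(3): 16 → Q
S(18)+C(2): 20 → U
O(14)+P(15): 29≡3 → D
X(23)+B(1): 24 → Y
D(3)+I(8): 11 → L
L(11)+Y(24): 35≡9 → J
P(15)+D(3): 18 → S

UBMBMIQUDYLJS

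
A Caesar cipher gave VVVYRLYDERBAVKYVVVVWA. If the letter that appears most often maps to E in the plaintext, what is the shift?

17

The most frequent ciphertext letter is V (appears 8 times).
V is position 21; E is position 4.
Shift = 17.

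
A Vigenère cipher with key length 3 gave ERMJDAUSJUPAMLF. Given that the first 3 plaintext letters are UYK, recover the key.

Subtract each crib letter from the matching ciphertext letter (mod 26):
E(4)−U(20)=-16≡10 → K
R(17)−Y(24)=-7≡19 → T
M(12)−K(10)=2 → C

KTC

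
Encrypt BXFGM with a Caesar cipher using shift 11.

B(1): 1+11=12 → M
X(23): 23+11=34≡8 → I
F(5): 5+11=16 → Q
G(6): 6+11=17 → R
M(12): 12+11=23 → X

MIQRX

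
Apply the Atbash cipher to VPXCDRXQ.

EKCXWICJ

V(21) → E(4)
P(15) → K(10)
X(23) → C(2)
C(2) → X(23)
D(3) → W(22)
R(17) → I(8)
X(23) → C(2)
Q(16) → J(9)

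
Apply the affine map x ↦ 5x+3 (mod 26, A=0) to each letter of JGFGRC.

J(9): 5·9+3=48≡22 → W
G(6): 5·6+3=33≡7 → H
F(5): 5·5+3=28≡2 → C
G(6): 5·6+3=33≡7 → H
R(17): 5·17+3=88≡10 → K
C(2): 5·2+3=13 → N

WHCHKN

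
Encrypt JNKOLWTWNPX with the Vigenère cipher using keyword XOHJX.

GBRXITHDWMU

Repeat the key across the message: XOHJXXOHJXX
J(9)+X(23): 32≡6 → G
N(13)+O(14): 27≡1 → B
K(10)+H(7): 17 → R
O(14)+J(9): 23 → X
L(11)+X(23): 34≡8 → I
W(22)+X(23): 45≡19 → T
T(19)+O(14): 33≡7 → H
W(22)+H(7): 29≡3 → D
N(13)+J(9): 22 → W
P(15)+X(23): 38≡12 → M
X(23)+X(23): 46≡20 → U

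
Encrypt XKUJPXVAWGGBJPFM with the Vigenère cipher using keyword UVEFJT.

RFYOYQPVALPUDKJR

Repeat the key across the message: UVEFJTUVEFJTUVEF
X(23)+U(20): 43≡17 → R
K(10)+V(21): 31≡5 → F
U(20)+E(4): 24 → Y
J(9)+F(5): 14 → O
P(15)+J(9): 24 → Y
X(23)+T(19): 42≡16 → Q
V(21)+U(20): 41≡15 → P
A(0)+V(21): 21 → V
W(22)+E(4): 26≡0 → A
G(6)+F(5): 11 → L
G(6)+J(9): 15 → P
B(1)+T(19): 20 → U
J(9)+U(20): 29≡3 → D
P(15)+V(21): 36≡10 → K
F(5)+E(4): 9 → J
M(12)+F(5): 17 → R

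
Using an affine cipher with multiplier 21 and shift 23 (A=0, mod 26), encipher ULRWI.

BUQRJ

U(20): 21·20+23=443≡1 → B
L(11): 21·11+23=254≡20 → U
R(17): 21·17+23=380≡16 → Q
W(22): 21·22+23=485≡17 → R
I(8): 21·8+23=191≡9 → J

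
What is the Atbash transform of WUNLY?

W(22) → D(3)
U(20) → F(5)
N(13) → M(12)
L(11) → O(14)
Y(24) → B(1)

DFMOB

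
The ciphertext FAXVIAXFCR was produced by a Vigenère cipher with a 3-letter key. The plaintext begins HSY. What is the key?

YIZ

Subtract each crib letter from the matching ciphertext letter (mod 26):
F(5)−H(7)=-2≡24 → Y
A(0)−S(18)=-18≡8 → I
X(23)−Y(24)=-1≡25 → Z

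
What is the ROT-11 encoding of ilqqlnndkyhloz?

twbbwyyovjswzk

i(8): 8+11=19 → t
l(11): 11+11=22 → w
q(16): 16+11=27≡1 → b
q(16): 16+11=27≡1 → b
l(11): 11+11=22 → w
n(13): 13+11=24 → y
n(13): 13+11=24 → y
d(3): 3+11=14 → o
k(10): 10+11=21 → v
y(24): 24+11=35≡9 → j
h(7): 7+11=18 → s
l(11): 11+11=22 → w
o(14): 14+11=25 → z
z(25): 25+11=36≡10 → k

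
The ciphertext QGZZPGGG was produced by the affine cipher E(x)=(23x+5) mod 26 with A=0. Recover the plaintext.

FRCCORRR

The inverse of 23 mod 26 is 17, since 23·17=391≡1. Apply D(y)=17·(y−5) mod 26:
Q(16): 17·(16−5)=187≡5 → F
G(6): 17·(6−5)=17 → R
Z(25): 17·(25−5)=340≡2 → C
Z(25): 17·(25−5)=340≡2 → C
P(15): 17·(15−5)=170≡14 → O
G(6): 17·(6−5)=17 → R
G(6): 17·(6−5)=17 → R
G(6): 17·(6−5)=17 → R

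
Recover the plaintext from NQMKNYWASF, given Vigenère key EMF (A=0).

Repeat the key across the ciphertext: EMFEMFEMFE
N(13)−E(4): 9 → J
Q(16)−M(12): 4 → E
M(12)−F(5): 7 → H
K(10)−E(4): 6 → G
N(13)−M(12): 1 → B
Y(24)−F(5): 19 → T
W(22)−E(4): 18 → S
A(0)−M(12): -12≡14 → O
S(18)−F(5): 13 → N
F(5)−E(4): 1 → B

JEHGBTSONB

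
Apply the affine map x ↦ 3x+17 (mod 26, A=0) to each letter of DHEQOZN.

AMDNHOE

D(3): 3·3+17=26≡0 → A
H(7): 3·7+17=38≡12 → M
E(4): 3·4+17=29≡3 → D
Q(16): 3·16+17=65≡13 → N
O(14): 3·14+17=59≡7 → H
Z(25): 3·25+17=92≡14 → O
N(13): 3·13+17=56≡4 → E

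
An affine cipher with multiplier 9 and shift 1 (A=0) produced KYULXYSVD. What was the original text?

BRFEORZIG

The inverse of 9 mod 26 is 3, since 9·3=27≡1. Apply D(y)=3·(y−1) mod 26:
K(10): 3·(10−1)=27≡1 → B
Y(24): 3·(24−1)=69≡17 → R
U(20): 3·(20−1)=57≡5 → F
L(11): 3·(11−1)=30≡4 → E
X(23): 3·(23−1)=66≡14 → O
Y(24): 3·(24−1)=69≡17 → R
S(18): 3·(18−1)=51≡25 → Z
V(21): 3·(21−1)=60≡8 → I
D(3): 3·(3−1)=6 → G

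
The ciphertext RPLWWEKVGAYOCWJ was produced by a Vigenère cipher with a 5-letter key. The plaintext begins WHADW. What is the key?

Subtract each crib letter from the matching ciphertext letter (mod 26):
R(17)−W(22)=-5≡21 → V
P(15)−H(7)=8 → I
L(11)−A(0)=11 → L
W(22)−D(3)=19 → T
W(22)−W(22)=0 → A

VILTA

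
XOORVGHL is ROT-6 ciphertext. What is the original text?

RIILPABF

X(23): 23−6=17 → R
O(14): 14−6=8 → I
O(14): 14−6=8 → I
R(17): 17−6=11 → L
V(21): 21−6=15 → P
G(6): 6−6=0 → A
H(7): 7−6=1 → B
L(11): 11−6=5 → F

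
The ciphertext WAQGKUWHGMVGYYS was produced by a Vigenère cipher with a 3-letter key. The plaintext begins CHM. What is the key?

Subtract each crib letter from the matching ciphertext letter (mod 26):
W(22)−C(2)=20 → U
A(0)−H(7)=-7≡19 → T
Q(16)−M(12)=4 → E

UTE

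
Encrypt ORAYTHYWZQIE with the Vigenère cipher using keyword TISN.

Repeat the key across the message: TISNTISNTISN
O(14)+T(19): 33≡7 → H
R(17)+I(8): 25 → Z
A(0)+S(18): 18 → S
Y(24)+N(13): 37≡11 → L
T(19)+T(19): 38≡12 → M
H(7)+I(8): 15 → P
Y(24)+S(18): 42≡16 → Q
W(22)+N(13): 35≡9 → J
Z(25)+T(19): 44≡18 → S
Q(16)+I(8): 24 → Y
I(8)+S(18): 26≡0 → A
E(4)+N(13): 17 → R

HZSLMPQJSYAR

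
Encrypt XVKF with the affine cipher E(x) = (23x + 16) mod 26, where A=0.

X(23): 23·23+16=545≡25 → Z
V(21): 23·21+16=499≡5 → F
K(10): 23·10+16=246≡12 → M
F(5): 23·5+16=131≡1 → B

ZFMB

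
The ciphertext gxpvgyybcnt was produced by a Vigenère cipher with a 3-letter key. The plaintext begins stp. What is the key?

oea

Subtract each crib letter from the matching ciphertext letter (mod 26):
g(6)−s(18)=-12≡14 → o
x(23)−t(19)=4 → e
p(15)−p(15)=0 → a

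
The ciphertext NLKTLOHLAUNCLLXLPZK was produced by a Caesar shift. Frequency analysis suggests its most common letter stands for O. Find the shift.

The most frequent ciphertext letter is L (appears 6 times).
L is position 11; O is position 14.
Shift = -3≡23.

23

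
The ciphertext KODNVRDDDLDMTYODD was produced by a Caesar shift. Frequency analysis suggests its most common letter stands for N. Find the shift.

The most frequent ciphertext letter is D (appears 7 times).
D is position 3; N is position 13.
Shift = -10≡16.

16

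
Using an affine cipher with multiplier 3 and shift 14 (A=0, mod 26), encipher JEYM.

PAIY

J(9): 3·9+14=41≡15 → P
E(4): 3·4+14=26≡0 → A
Y(24): 3·24+14=86≡8 → I
M(12): 3·12+14=50≡24 → Y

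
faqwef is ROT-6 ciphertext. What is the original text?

zukqyz

f(5): 5−6=-1≡25 → z
a(0): 0−6=-6≡20 → u
q(16): 16−6=10 → k
w(22): 22−6=16 → q
e(4): 4−6=-2≡24 → y
f(5): 5−6=-1≡25 → z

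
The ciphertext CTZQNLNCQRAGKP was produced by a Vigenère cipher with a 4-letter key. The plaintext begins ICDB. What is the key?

URWP

Subtract each crib letter from the matching ciphertext letter (mod 26):
C(2)−I(8)=-6≡20 → U
T(19)−C(2)=17 → R
Z(25)−D(3)=22 → W
Q(16)−B(1)=15 → P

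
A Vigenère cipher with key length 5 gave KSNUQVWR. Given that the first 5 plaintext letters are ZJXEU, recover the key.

LJQQW

Subtract each crib letter from the matching ciphertext letter (mod 26):
K(10)−Z(25)=-15≡11 → L
S(18)−J(9)=9 → J
N(13)−X(23)=-10≡16 → Q
U(20)−E(4)=16 → Q
Q(16)−U(20)=-4≡22 → W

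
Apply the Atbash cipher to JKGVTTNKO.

QPTEGGMPL

J(9) → Q(16)
K(10) → P(15)
G(6) → T(19)
V(21) → E(4)
T(19) → G(6)
T(19) → G(6)
N(13) → M(12)
K(10) → P(15)
O(14) → L(11)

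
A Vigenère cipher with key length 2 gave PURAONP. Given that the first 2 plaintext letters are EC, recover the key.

LS

Subtract each crib letter from the matching ciphertext letter (mod 26):
P(15)−E(4)=11 → L
U(20)−C(2)=18 → S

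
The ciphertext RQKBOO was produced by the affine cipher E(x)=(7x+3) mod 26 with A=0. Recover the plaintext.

CNBWJJ

The inverse of 7 mod 26 is 15, since 7·15=105≡1. Apply D(y)=15·(y−3) mod 26:
R(17): 15·(17−3)=210≡2 → C
Q(16): 15·(16−3)=195≡13 → N
K(10): 15·(10−3)=105≡1 → B
B(1): 15·(1−3)=-30≡22 → W
O(14): 15·(14−3)=165≡9 → J
O(14): 15·(14−3)=165≡9 → J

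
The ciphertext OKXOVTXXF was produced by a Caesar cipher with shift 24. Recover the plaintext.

O(14): 14−24=-10≡16 → Q
K(10): 10−24=-14≡12 → M
X(23): 23−24=-1≡25 → Z
O(14): 14−24=-10≡16 → Q
V(21): 21−24=-3≡23 → X
T(19): 19−24=-5≡21 → V
X(23): 23−24=-1≡25 → Z
X(23): 23−24=-1≡25 → Z
F(5): 5−24=-19≡7 → H

QMZQXVZZH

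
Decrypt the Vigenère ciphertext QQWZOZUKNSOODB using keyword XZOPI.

Repeat the key across the ciphertext: XZOPIXZOPIXZOP
Q(16)−X(23): -7≡19 → T
Q(16)−Z(25): -9≡17 → R
W(22)−O(14): 8 → I
Z(25)−P(15): 10 → K
O(14)−I(8): 6 → G
Z(25)−X(23): 2 → C
U(20)−Z(25): -5≡21 → V
K(10)−O(14): -4≡22 → W
N(13)−P(15): -2≡24 → Y
S(18)−I(8): 10 → K
O(14)−X(23): -9≡17 → R
O(14)−Z(25): -11≡15 → P
D(3)−O(14): -11≡15 → P
B(1)−P(15): -14≡12 → M

TRIKGCVWYKRPPM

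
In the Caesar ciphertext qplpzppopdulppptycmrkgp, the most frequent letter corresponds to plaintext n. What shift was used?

2

The most frequent ciphertext letter is p (appears 9 times).
p is position 15; n is position 13.
Shift = 2.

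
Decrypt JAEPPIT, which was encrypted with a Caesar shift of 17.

J(9): 9−17=-8≡18 → S
A(0): 0−17=-17≡9 → J
E(4): 4−17=-13≡13 → N
P(15): 15−17=-2≡24 → Y
P(15): 15−17=-2≡24 → Y
I(8): 8−17=-9≡17 → R
T(19): 19−17=2 → C

SJNYYRC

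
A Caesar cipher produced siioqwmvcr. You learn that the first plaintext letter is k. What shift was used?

From the crib: s(18)−k(10)=8, so the shift is 8.

8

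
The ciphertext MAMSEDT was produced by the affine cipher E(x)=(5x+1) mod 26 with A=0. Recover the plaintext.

XFXTLQO

The inverse of 5 mod 26 is 21, since 5·21=105≡1. Apply D(y)=21·(y−1) mod 26:
M(12): 21·(12−1)=231≡23 → X
A(0): 21·(0−1)=-21≡5 → F
M(12): 21·(12−1)=231≡23 → X
S(18): 21·(18−1)=357≡19 → T
E(4): 21·(4−1)=63≡11 → L
D(3): 21·(3−1)=42≡16 → Q
T(19): 21·(19−1)=378≡14 → O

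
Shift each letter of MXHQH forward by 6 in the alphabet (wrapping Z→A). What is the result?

SDNWN

M(12): 12+6=18 → S
X(23): 23+6=29≡3 → D
H(7): 7+6=13 → N
Q(16): 16+6=22 → W
H(7): 7+6=13 → N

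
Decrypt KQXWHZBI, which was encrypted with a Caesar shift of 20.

K(10): 10−20=-10≡16 → Q
Q(16): 16−20=-4≡22 → W
X(23): 23−20=3 → D
W(22): 22−20=2 → C
H(7): 7−20=-13≡13 → N
Z(25): 25−20=5 → F
B(1): 1−20=-19≡7 → H
I(8): 8−20=-12≡14 → O

QWDCNFHO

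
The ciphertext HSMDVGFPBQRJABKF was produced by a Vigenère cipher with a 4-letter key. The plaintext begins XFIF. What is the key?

Subtract each crib letter from the matching ciphertext letter (mod 26):
H(7)−X(23)=-16≡10 → K
S(18)−F(5)=13 → N
M(12)−I(8)=4 → E
D(3)−F(5)=-2≡24 → Y

KNEY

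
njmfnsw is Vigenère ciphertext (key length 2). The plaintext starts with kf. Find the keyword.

de

Subtract each crib letter from the matching ciphertext letter (mod 26):
n(13)−k(10)=3 → d
j(9)−f(5)=4 → e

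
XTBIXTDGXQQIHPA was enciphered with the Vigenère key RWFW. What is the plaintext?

GXWMGXYKGULMQTV

Repeat the key across the ciphertext: RWFWRWFWRWFWRWF
X(23)−R(17): 6 → G
T(19)−W(22): -3≡23 → X
B(1)−F(5): -4≡22 → W
I(8)−W(22): -14≡12 → M
X(23)−R(17): 6 → G
T(19)−W(22): -3≡23 → X
D(3)−F(5): -2≡24 → Y
G(6)−W(22): -16≡10 → K
X(23)−R(17): 6 → G
Q(16)−W(22): -6≡20 → U
Q(16)−F(5): 11 → L
I(8)−W(22): -14≡12 → M
H(7)−R(17): -10≡16 → Q
P(15)−W(22): -7≡19 → T
A(0)−F(5): -5≡21 → V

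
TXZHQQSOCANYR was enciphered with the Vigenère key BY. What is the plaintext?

Repeat the key across the ciphertext: BYBYBYBYBYBYB
T(19)−B(1): 18 → S
X(23)−Y(24): -1≡25 → Z
Z(25)−B(1): 24 → Y
H(7)−Y(24): -17≡9 → J
Q(16)−B(1): 15 → P
Q(16)−Y(24): -8≡18 → S
S(18)−B(1): 17 → R
O(14)−Y(24): -10≡16 → Q
C(2)−B(1): 1 → B
A(0)−Y(24): -24≡2 → C
N(13)−B(1): 12 → M
Y(24)−Y(24): 0 → A
R(17)−B(1): 16 → Q

SZYJPSRQBCMAQ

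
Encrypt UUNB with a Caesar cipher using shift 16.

U(20): 20+16=36≡10 → K
U(20): 20+16=36≡10 → K
N(13): 13+16=29≡3 → D
B(1): 1+16=17 → R

KKDR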